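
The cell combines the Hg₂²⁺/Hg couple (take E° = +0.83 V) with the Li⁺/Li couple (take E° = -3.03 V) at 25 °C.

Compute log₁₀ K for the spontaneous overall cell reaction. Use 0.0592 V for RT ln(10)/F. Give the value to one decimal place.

130.4

Cathode: Hg₂²⁺/Hg; anode: Li⁺/Li. E°cell = +3.86 V, n = 2.
log K = nE°cell / 0.0592 = (2)(+3.86) / 0.0592 = 130.4.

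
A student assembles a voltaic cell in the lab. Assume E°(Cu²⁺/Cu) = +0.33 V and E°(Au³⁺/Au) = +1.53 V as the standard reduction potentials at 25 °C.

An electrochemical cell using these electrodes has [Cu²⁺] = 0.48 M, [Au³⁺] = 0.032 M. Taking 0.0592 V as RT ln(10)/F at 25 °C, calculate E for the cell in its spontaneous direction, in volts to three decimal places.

+1.180 V

Au³⁺/Au is the cathode (higher E°), Cu²⁺/Cu the anode: E°cell = +1.53 − (+0.33) = +1.20 V, n = 6.
Overall: 2 Au³⁺(aq) + 3 Cu(s) → 2 Au(s) + 3 Cu²⁺(aq)
Q = [Cu²⁺]^3 / ([Au³⁺]^2); log Q = 2.033.
E = E° − (0.0592/n) log Q = +1.20 − (0.0592/6)(2.033) = +1.180 V.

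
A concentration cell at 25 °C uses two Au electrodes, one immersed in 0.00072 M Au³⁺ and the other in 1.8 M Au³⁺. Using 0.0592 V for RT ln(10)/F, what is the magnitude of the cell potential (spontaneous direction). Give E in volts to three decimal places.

+0.067 V

For a concentration cell E°cell = 0. The 1.8 M side is the cathode (reduction is favoured where [Au³⁺] is higher).
With n = 3, E = −(0.0592/3) log([Au³⁺]ₐₙ/[Au³⁺]꜀ₐₜ) = −(0.0592/3) log(0.00072/1.8) = −(0.0592/3)(-3.398) = +0.067 V.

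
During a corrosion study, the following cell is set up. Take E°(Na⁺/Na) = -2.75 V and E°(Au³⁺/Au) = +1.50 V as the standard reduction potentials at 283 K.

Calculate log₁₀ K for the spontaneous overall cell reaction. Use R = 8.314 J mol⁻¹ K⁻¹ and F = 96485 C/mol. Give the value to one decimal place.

Cathode: Au³⁺/Au; anode: Na⁺/Na. E°cell = (+1.50) − (-2.75) = +4.25 V, with n = 3.
ΔG° = −nFE° = −RT ln K, so ln K = nFE°/(RT) = (3)(96485)(+4.25) / ((8.314)(283)) = 522.846.
log₁₀ K = 522.846 / ln 10 = 227.1.

227.1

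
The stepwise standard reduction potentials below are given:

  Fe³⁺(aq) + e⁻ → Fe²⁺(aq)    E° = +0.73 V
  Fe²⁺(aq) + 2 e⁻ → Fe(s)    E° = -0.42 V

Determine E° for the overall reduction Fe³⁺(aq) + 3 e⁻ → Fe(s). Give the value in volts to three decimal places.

-0.037 V

Standard free energies of sequential steps add: ΔG°₃ = ΔG°₁ + ΔG°₂, so n₃E°₃ = n₁E°₁ + n₂E°₂.
E°₃ = (1×+0.73 + 2×-0.42) / 3 = (-0.110) / 3 = -0.037 V.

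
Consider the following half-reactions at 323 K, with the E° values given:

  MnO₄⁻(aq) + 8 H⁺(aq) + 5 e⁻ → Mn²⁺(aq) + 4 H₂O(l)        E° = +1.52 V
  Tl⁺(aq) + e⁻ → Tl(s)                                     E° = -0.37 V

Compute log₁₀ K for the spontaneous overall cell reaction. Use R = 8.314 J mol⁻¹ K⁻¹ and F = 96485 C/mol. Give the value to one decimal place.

147.5

Cathode: MnO₄⁻/Mn²⁺; anode: Tl⁺/Tl. E°cell = (+1.52) − (-0.37) = +1.89 V, with n = 5.
ΔG° = −nFE° = −RT ln K, so ln K = nFE°/(RT) = (5)(96485)(+1.89) / ((8.314)(323)) = 339.531.
log₁₀ K = 339.531 / ln 10 = 147.5.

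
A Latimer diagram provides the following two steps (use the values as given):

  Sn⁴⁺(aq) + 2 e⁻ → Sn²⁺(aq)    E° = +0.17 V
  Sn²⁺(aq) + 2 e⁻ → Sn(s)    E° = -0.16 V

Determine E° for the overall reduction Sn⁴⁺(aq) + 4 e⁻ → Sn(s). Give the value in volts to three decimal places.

Adding the free-energy changes (−nFE°) of the two steps gives −n₃FE°₃ = −n₁FE°₁ − n₂FE°₂.
E°₃ = (2×+0.17 + 2×-0.16) / 4 = (+0.020) / 4 = +0.005 V.

+0.005 V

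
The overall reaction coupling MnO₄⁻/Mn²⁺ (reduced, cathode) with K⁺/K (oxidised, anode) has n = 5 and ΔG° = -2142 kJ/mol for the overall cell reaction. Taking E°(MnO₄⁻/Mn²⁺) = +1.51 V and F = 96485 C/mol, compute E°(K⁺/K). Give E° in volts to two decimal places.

-2.93 V

E°cell = −ΔG°/(nF) = −(-2142×10³)/((5)(96485)) = +4.440 V.
Since MnO₄⁻/Mn²⁺ is the cathode and K⁺/K the anode, E°cell = E°(MnO₄⁻/Mn²⁺) − E°(K⁺/K).
So E°(K⁺/K) = E°(MnO₄⁻/Mn²⁺) − E°cell = (+1.51) − (+4.440) = -2.93 V.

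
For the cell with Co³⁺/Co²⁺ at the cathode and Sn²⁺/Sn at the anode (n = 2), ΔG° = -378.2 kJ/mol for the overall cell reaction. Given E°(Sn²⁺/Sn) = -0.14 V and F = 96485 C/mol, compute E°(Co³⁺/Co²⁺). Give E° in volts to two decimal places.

E°cell = −ΔG°/(nF) = −(-378.2×10³)/((2)(96485)) = +1.960 V.
Since Co³⁺/Co²⁺ is the cathode and Sn²⁺/Sn the anode, E°cell = E°(Co³⁺/Co²⁺) − E°(Sn²⁺/Sn).
So E°(Co³⁺/Co²⁺) = E°cell + E°(Sn²⁺/Sn) = +1.960 + (-0.14) = +1.82 V.

+1.82 V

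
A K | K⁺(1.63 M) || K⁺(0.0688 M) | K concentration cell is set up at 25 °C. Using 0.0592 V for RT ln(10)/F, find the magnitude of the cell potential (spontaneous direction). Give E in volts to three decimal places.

For a concentration cell E°cell = 0. The 1.63 M side is the cathode (reduction is favoured where [K⁺] is higher).
With n = 1, E = −(0.0592/1) log([K⁺]ₐₙ/[K⁺]꜀ₐₜ) = −(0.0592/1) log(0.0688/1.63) = −(0.0592/1)(-1.375) = +0.081 V.

+0.081 V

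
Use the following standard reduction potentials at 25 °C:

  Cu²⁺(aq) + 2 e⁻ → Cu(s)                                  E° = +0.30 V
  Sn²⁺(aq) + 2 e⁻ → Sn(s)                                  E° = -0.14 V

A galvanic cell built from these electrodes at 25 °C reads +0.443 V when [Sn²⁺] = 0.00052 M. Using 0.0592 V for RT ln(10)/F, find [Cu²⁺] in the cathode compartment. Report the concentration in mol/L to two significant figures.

0.00066 M

Cu²⁺/Cu is the cathode, Sn²⁺/Sn the anode: E°cell = +0.44 V, n = 2.
Overall reaction: Cu²⁺(aq) + Sn(s) → Cu(s) + Sn²⁺(aq); Q = [Sn²⁺]^1/[Cu²⁺]^1.
From E = E° − (0.0592/n) log Q: log Q = (E° − E)·n/0.0592 = (+0.44 − (+0.443))·2/0.0592 = -0.1014.
So 1·log[Cu²⁺] = 1·log(0.00052) − log Q = -3.2840 − (-0.1014) = -3.1826; [Cu²⁺] = 10^(-3.1826) ≈ 0.00066 M.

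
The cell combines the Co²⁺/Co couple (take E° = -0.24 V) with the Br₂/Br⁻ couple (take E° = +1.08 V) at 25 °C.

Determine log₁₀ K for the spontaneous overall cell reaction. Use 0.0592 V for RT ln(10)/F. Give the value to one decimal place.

Cathode: Br₂/Br⁻; anode: Co²⁺/Co. E°cell = +1.32 V, n = 2.
log K = nE°cell / 0.0592 = (2)(+1.32) / 0.0592 = 44.6.

44.6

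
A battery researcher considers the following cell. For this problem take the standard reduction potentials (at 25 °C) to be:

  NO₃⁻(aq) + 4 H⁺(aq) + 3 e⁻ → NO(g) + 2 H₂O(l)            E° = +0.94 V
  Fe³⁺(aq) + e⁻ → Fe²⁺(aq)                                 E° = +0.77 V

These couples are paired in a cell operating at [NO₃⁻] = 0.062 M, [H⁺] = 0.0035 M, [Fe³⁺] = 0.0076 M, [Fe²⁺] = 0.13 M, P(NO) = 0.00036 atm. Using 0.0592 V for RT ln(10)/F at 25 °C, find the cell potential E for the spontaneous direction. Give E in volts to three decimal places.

NO₃⁻/NO is the cathode (higher E°), Fe³⁺/Fe²⁺ the anode: E°cell = +0.94 − (+0.77) = +0.17 V, n = 3.
Overall: NO₃⁻(aq) + 4 H⁺(aq) + 3 Fe²⁺(aq) → NO(g) + 2 H₂O(l) + 3 Fe³⁺(aq)
Q = P(NO)·[Fe³⁺]^3 / ([NO₃⁻]·[H⁺]^4·[Fe²⁺]^3); log Q = 3.888.
E = E° − (0.0592/n) log Q = +0.17 − (0.0592/3)(3.888) = +0.093 V.

+0.093 V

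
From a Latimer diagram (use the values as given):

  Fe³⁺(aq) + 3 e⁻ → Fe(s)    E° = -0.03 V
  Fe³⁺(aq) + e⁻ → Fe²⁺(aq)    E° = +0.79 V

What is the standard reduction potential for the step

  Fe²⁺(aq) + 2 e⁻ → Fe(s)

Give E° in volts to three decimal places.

-0.440 V

Sequential free energies add, so n₃E°₃ = n₁E°₁ + n₂E°₂.
With n₃ = 3, and the known step contributing 1×(+0.79) V, the unknown satisfies 2·E° = 3×(-0.03) − 1×(+0.79) = -0.880.
E° = -0.880 / 2 = -0.440 V.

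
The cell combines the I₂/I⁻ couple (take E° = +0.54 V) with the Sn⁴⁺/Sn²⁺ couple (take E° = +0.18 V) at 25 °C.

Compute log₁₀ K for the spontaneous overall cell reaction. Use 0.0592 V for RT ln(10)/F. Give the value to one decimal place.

12.2

Cathode: I₂/I⁻; anode: Sn⁴⁺/Sn²⁺. E°cell = +0.36 V, n = 2.
log K = nE°cell / 0.0592 = (2)(+0.36) / 0.0592 = 12.2.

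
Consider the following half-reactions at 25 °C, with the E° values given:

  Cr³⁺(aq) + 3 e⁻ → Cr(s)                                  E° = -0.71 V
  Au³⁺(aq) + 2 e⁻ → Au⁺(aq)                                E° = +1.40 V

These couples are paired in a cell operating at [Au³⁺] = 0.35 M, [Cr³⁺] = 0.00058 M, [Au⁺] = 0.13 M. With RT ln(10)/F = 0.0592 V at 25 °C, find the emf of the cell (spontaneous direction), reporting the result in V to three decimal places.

+2.187 V

Au³⁺/Au⁺ is the cathode (higher E°), Cr³⁺/Cr the anode: E°cell = +1.40 − (-0.71) = +2.11 V, n = 6.
Overall: 3 Au³⁺(aq) + 2 Cr(s) → 3 Au⁺(aq) + 2 Cr³⁺(aq)
Q = [Au⁺]^3·[Cr³⁺]^2 / ([Au³⁺]^3); log Q = -7.764.
E = E° − (0.0592/n) log Q = +2.11 − (0.0592/6)(-7.764) = +2.187 V.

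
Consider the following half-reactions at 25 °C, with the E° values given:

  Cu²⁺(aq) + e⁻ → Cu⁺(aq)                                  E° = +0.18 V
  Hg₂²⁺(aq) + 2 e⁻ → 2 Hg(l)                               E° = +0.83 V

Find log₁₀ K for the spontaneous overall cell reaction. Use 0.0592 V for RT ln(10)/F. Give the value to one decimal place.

Cathode: Hg₂²⁺/Hg; anode: Cu²⁺/Cu⁺. E°cell = +0.65 V, n = 2.
log K = nE°cell / 0.0592 = (2)(+0.65) / 0.0592 = 22.0.

22.0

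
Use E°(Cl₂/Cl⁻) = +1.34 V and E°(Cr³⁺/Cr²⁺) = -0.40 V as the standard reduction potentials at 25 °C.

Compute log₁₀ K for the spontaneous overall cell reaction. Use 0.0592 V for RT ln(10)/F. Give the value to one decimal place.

Cathode: Cl₂/Cl⁻; anode: Cr³⁺/Cr²⁺. E°cell = +1.74 V, n = 2.
log K = nE°cell / 0.0592 = (2)(+1.74) / 0.0592 = 58.8.

58.8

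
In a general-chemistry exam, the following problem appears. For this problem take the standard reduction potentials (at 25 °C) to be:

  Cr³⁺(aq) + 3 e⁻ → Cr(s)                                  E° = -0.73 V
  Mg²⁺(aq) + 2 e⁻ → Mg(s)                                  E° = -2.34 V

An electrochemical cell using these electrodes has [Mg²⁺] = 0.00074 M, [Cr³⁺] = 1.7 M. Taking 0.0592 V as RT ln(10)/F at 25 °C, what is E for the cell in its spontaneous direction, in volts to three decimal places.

Cr³⁺/Cr is the cathode (higher E°), Mg²⁺/Mg the anode: E°cell = -0.73 − (-2.34) = +1.61 V, n = 6.
Overall: 2 Cr³⁺(aq) + 3 Mg(s) → 2 Cr(s) + 3 Mg²⁺(aq)
Q = [Mg²⁺]^3 / ([Cr³⁺]^2); log Q = -9.853.
E = E° − (0.0592/n) log Q = +1.61 − (0.0592/6)(-9.853) = +1.707 V.

+1.707 V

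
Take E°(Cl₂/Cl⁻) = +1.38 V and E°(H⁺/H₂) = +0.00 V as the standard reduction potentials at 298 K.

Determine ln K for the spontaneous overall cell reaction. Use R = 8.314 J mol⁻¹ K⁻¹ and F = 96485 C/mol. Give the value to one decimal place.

Cathode: Cl₂/Cl⁻; anode: H⁺/H₂. E°cell = (+1.38) − (+0.00) = +1.38 V, with n = 2.
ΔG° = −nFE° = −RT ln K, so ln K = nFE°/(RT) = (2)(96485)(+1.38) / ((8.314)(298)) = 107.484.

107.5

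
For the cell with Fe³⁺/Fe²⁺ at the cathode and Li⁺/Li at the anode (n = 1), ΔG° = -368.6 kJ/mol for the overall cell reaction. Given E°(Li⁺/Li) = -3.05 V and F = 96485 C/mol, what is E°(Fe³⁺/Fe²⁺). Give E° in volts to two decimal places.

E°cell = −ΔG°/(nF) = −(-368.6×10³)/((1)(96485)) = +3.820 V.
Since Fe³⁺/Fe²⁺ is the cathode and Li⁺/Li the anode, E°cell = E°(Fe³⁺/Fe²⁺) − E°(Li⁺/Li).
So E°(Fe³⁺/Fe²⁺) = E°cell + E°(Li⁺/Li) = +3.820 + (-3.05) = +0.77 V.

+0.77 V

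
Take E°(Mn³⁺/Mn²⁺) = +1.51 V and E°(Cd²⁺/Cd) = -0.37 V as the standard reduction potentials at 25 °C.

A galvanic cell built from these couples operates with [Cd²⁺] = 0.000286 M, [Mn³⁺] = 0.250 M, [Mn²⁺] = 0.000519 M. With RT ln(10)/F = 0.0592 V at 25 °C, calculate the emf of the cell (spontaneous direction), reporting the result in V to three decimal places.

+2.144 V

Mn³⁺/Mn²⁺ is the cathode (higher E°), Cd²⁺/Cd the anode: E°cell = +1.51 − (-0.37) = +1.88 V, n = 2.
Overall: 2 Mn³⁺(aq) + Cd(s) → 2 Mn²⁺(aq) + Cd²⁺(aq)
Q = [Mn²⁺]^2·[Cd²⁺] / ([Mn³⁺]^2); log Q = -8.909.
E = E° − (0.0592/n) log Q = +1.88 − (0.0592/2)(-8.909) = +2.144 V.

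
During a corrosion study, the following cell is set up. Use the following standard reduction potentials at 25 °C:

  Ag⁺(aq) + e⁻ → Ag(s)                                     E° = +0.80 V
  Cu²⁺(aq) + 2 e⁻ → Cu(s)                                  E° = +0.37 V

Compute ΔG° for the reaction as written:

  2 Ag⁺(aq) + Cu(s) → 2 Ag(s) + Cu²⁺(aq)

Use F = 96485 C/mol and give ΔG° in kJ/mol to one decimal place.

As written, Ag⁺/Ag is reduced (cathode) and Cu²⁺/Cu is oxidised (anode), so E°cell = (+0.80) − (+0.37) = +0.43 V.
Balancing electrons gives n = 2.
ΔG° = −nFE° = −(2)(96485)(+0.43) = -82,977 J = -83.0 kJ/mol.

-83.0 kJ/mol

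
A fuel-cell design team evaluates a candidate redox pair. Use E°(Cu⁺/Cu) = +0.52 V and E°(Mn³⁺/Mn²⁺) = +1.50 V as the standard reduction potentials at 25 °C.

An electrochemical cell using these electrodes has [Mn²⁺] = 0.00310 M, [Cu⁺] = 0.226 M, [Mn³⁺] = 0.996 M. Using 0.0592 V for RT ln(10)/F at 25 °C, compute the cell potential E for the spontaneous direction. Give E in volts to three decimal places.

Mn³⁺/Mn²⁺ is the cathode (higher E°), Cu⁺/Cu the anode: E°cell = +1.50 − (+0.52) = +0.98 V, n = 1.
Overall: Mn³⁺(aq) + Cu(s) → Mn²⁺(aq) + Cu⁺(aq)
Q = [Mn²⁺]·[Cu⁺] / ([Mn³⁺]); log Q = -3.153.
E = E° − (0.0592/n) log Q = +0.98 − (0.0592/1)(-3.153) = +1.167 V.

+1.167 V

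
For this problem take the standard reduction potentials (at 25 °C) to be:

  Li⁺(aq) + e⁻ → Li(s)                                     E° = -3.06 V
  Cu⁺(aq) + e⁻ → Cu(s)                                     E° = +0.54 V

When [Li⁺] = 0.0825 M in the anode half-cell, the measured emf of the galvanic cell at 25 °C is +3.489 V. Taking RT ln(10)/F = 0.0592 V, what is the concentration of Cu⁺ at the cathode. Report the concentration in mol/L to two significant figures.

Cu⁺/Cu is the cathode, Li⁺/Li the anode: E°cell = +3.60 V, n = 1.
Overall reaction: Cu⁺(aq) + Li(s) → Cu(s) + Li⁺(aq); Q = [Li⁺]^1/[Cu⁺]^1.
From E = E° − (0.0592/n) log Q: log Q = (E° − E)·n/0.0592 = (+3.60 − (+3.489))·1/0.0592 = 1.8750.
So 1·log[Cu⁺] = 1·log(0.0825) − log Q = -1.0835 − (1.8750) = -2.9585; [Cu⁺] = 10^(-2.9585) ≈ 0.0011 M.

0.0011 M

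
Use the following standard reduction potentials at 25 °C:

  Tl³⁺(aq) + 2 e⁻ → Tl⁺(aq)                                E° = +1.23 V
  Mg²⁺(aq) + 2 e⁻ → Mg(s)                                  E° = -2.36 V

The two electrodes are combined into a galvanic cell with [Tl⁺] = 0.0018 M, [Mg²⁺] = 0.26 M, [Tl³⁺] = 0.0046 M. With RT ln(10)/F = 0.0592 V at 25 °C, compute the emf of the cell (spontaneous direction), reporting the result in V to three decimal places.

Tl³⁺/Tl⁺ is the cathode (higher E°), Mg²⁺/Mg the anode: E°cell = +1.23 − (-2.36) = +3.59 V, n = 2.
Overall: Tl³⁺(aq) + Mg(s) → Tl⁺(aq) + Mg²⁺(aq)
Q = [Tl⁺]·[Mg²⁺] / ([Tl³⁺]); log Q = -0.993.
E = E° − (0.0592/n) log Q = +3.59 − (0.0592/2)(-0.993) = +3.619 V.

+3.619 V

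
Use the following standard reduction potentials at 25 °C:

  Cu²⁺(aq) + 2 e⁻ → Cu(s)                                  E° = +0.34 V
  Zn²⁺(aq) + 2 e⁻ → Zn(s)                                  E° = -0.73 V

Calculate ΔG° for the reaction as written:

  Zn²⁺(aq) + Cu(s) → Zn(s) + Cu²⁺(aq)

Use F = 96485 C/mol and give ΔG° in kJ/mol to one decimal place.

+206.5 kJ/mol

As written, Zn²⁺/Zn is reduced (cathode) and Cu²⁺/Cu is oxidised (anode), so E°cell = (-0.73) − (+0.34) = -1.07 V.
Balancing electrons gives n = 2.
ΔG° = −nFE° = −(2)(96485)(-1.07) = 206,478 J = +206.5 kJ/mol.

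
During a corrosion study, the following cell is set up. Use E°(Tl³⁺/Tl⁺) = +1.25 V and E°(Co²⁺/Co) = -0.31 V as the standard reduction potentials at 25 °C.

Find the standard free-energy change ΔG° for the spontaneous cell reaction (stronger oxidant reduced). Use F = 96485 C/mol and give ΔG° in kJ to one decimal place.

-301.0 kJ

Tl³⁺/Tl⁺ (E° = +1.25 V) is the cathode; Co²⁺/Co (E° = -0.31 V) is the anode, so E°cell = +1.56 V.
Balancing electrons gives n = 2 (lcm of 2 and 2).
ΔG° = −nFE° = −(2)(96485)(+1.56) = -301,033 J = -301.0 kJ.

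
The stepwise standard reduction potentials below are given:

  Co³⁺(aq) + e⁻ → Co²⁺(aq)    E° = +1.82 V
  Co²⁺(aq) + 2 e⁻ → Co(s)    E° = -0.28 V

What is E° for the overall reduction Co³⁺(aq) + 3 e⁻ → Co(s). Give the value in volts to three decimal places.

+0.420 V

Standard free energies of sequential steps add: ΔG°₃ = ΔG°₁ + ΔG°₂, so n₃E°₃ = n₁E°₁ + n₂E°₂.
E°₃ = (1×+1.82 + 2×-0.28) / 3 = (+1.260) / 3 = +0.420 V.
E° values themselves are not directly additive — weighting by electron count is essential.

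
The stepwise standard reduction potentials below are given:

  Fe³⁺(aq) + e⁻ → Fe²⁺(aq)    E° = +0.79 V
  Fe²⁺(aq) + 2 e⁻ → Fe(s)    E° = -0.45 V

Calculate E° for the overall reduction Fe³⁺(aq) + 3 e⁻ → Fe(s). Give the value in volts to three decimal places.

-0.037 V

Standard free energies of sequential steps add: ΔG°₃ = ΔG°₁ + ΔG°₂, so n₃E°₃ = n₁E°₁ + n₂E°₂.
E°₃ = (1×+0.79 + 2×-0.45) / 3 = (-0.110) / 3 = -0.037 V.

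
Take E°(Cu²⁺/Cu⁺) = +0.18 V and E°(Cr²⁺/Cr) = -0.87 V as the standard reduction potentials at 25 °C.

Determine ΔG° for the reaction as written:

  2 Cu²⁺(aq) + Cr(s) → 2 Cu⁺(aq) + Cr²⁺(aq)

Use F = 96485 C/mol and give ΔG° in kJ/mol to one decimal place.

-202.6 kJ/mol

As written, Cu²⁺/Cu⁺ is reduced (cathode) and Cr²⁺/Cr is oxidised (anode), so E°cell = (+0.18) − (-0.87) = +1.05 V.
Balancing electrons gives n = 2.
ΔG° = −nFE° = −(2)(96485)(+1.05) = -202,618 J = -202.6 kJ/mol.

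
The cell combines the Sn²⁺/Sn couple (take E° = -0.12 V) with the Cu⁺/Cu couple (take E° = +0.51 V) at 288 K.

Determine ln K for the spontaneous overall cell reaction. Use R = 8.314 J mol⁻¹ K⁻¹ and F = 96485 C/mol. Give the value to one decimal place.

50.8

Cathode: Cu⁺/Cu; anode: Sn²⁺/Sn. E°cell = (+0.51) − (-0.12) = +0.63 V, with n = 2.
ΔG° = −nFE° = −RT ln K, so ln K = nFE°/(RT) = (2)(96485)(+0.63) / ((8.314)(288)) = 50.772.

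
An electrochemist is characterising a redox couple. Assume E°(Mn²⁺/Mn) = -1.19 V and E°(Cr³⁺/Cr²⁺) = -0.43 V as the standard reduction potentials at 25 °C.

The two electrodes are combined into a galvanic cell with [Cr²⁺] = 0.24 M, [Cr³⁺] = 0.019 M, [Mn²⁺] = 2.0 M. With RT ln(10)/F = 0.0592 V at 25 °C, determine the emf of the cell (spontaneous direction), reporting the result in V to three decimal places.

+0.686 V

Cr³⁺/Cr²⁺ is the cathode (higher E°), Mn²⁺/Mn the anode: E°cell = -0.43 − (-1.19) = +0.76 V, n = 2.
Overall: 2 Cr³⁺(aq) + Mn(s) → 2 Cr²⁺(aq) + Mn²⁺(aq)
Q = [Cr²⁺]^2·[Mn²⁺] / ([Cr³⁺]^2); log Q = 2.504.
E = E° − (0.0592/n) log Q = +0.76 − (0.0592/2)(2.504) = +0.686 V.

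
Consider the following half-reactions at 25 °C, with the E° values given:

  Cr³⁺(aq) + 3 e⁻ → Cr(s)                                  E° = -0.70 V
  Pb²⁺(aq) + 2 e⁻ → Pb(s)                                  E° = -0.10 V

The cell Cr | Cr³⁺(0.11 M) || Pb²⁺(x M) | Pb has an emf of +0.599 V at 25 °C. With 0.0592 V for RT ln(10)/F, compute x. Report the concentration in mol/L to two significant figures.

0.21 M

Pb²⁺/Pb is the cathode, Cr³⁺/Cr the anode: E°cell = +0.60 V, n = 6.
Overall reaction: 3 Pb²⁺(aq) + 2 Cr(s) → 3 Pb(s) + 2 Cr³⁺(aq); Q = [Cr³⁺]^2/[Pb²⁺]^3.
From E = E° − (0.0592/n) log Q: log Q = (E° − E)·n/0.0592 = (+0.60 − (+0.599))·6/0.0592 = 0.1014.
So 3·log[Pb²⁺] = 2·log(0.11) − log Q = -1.9172 − (0.1014) = -2.0186; log[Pb²⁺] = -2.0186 / 3 = -0.6729; [Pb²⁺] = 10^(-0.6729) ≈ 0.21 M.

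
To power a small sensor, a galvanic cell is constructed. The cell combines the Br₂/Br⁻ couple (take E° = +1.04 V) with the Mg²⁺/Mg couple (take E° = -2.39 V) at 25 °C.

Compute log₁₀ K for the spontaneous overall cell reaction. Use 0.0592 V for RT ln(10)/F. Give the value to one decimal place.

Cathode: Br₂/Br⁻; anode: Mg²⁺/Mg. E°cell = +3.43 V, n = 2.
log K = nE°cell / 0.0592 = (2)(+3.43) / 0.0592 = 115.9.

115.9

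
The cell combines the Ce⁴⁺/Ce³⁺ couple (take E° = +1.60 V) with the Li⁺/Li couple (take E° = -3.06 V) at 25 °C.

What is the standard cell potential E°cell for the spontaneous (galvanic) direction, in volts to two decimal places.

The Ce⁴⁺/Ce³⁺ couple has the higher reduction potential, so it is the cathode; Li⁺/Li is oxidised at the anode.
E°cell = E°(cathode) − E°(anode) = (+1.60) − (-3.06) = +4.66 V.
Since E°cell > 0, the reaction is spontaneous under standard conditions.

+4.66 V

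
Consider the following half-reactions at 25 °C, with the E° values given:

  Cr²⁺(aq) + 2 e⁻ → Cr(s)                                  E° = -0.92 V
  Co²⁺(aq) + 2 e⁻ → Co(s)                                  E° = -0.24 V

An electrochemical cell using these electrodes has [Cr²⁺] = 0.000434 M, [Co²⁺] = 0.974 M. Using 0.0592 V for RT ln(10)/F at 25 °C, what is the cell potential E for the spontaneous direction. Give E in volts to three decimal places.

Co²⁺/Co is the cathode (higher E°), Cr²⁺/Cr the anode: E°cell = -0.24 − (-0.92) = +0.68 V, n = 2.
Overall: Co²⁺(aq) + Cr(s) → Co(s) + Cr²⁺(aq)
Q = [Cr²⁺] / ([Co²⁺]); log Q = -3.351.
E = E° − (0.0592/n) log Q = +0.68 − (0.0592/2)(-3.351) = +0.779 V.

+0.779 V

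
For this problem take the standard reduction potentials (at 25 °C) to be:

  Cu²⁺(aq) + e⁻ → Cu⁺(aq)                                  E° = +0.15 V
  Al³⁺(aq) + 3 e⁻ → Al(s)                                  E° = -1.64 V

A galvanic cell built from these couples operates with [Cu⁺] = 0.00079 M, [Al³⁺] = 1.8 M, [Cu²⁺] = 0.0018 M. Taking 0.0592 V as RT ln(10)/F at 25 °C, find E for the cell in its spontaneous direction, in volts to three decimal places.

Cu²⁺/Cu⁺ is the cathode (higher E°), Al³⁺/Al the anode: E°cell = +0.15 − (-1.64) = +1.79 V, n = 3.
Overall: 3 Cu²⁺(aq) + Al(s) → 3 Cu⁺(aq) + Al³⁺(aq)
Q = [Cu⁺]^3·[Al³⁺] / ([Cu²⁺]^3); log Q = -0.818.
E = E° − (0.0592/n) log Q = +1.79 − (0.0592/3)(-0.818) = +1.806 V.

+1.806 V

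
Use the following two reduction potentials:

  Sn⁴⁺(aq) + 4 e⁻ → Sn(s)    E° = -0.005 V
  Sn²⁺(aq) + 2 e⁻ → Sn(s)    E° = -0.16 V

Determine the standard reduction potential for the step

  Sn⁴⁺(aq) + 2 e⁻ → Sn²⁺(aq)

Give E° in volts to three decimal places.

Sequential free energies add, so n₃E°₃ = n₁E°₁ + n₂E°₂.
With n₃ = 4, and the known step contributing 2×(-0.16) V, the unknown satisfies 2·E° = 4×(-0.005) − 2×(-0.16) = +0.300.
E° = +0.300 / 2 = +0.150 V.

+0.150 V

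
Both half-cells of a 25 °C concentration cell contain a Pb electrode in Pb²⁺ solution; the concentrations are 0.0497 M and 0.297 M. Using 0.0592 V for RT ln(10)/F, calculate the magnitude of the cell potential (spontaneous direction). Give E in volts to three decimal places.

For a concentration cell E°cell = 0. The 0.297 M side is the cathode (reduction is favoured where [Pb²⁺] is higher).
With n = 2, E = −(0.0592/2) log([Pb²⁺]ₐₙ/[Pb²⁺]꜀ₐₜ) = −(0.0592/2) log(0.0497/0.297) = −(0.0592/2)(-0.776) = +0.023 V.

+0.023 V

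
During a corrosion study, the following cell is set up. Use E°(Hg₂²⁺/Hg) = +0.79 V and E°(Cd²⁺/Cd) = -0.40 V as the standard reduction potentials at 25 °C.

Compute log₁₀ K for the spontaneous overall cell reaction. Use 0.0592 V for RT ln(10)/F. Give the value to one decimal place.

40.2

Cathode: Hg₂²⁺/Hg; anode: Cd²⁺/Cd. E°cell = +1.19 V, n = 2.
log K = nE°cell / 0.0592 = (2)(+1.19) / 0.0592 = 40.2.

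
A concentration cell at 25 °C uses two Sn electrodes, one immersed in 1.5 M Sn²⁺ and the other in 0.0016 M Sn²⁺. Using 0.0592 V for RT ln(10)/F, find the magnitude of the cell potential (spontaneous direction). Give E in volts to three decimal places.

+0.088 V

For a concentration cell E°cell = 0. The 1.5 M side is the cathode (reduction is favoured where [Sn²⁺] is higher).
With n = 2, E = −(0.0592/2) log([Sn²⁺]ₐₙ/[Sn²⁺]꜀ₐₜ) = −(0.0592/2) log(0.0016/1.5) = −(0.0592/2)(-2.972) = +0.088 V.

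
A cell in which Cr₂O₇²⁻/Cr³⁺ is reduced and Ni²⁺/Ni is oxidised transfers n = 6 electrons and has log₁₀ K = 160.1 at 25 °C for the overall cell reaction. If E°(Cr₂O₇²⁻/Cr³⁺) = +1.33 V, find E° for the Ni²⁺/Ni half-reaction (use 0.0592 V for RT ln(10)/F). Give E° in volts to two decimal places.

-0.25 V

E°cell = (0.0592/n)·log K = (0.0592/6)(160.1) = +1.580 V.
Since Cr₂O₇²⁻/Cr³⁺ is the cathode and Ni²⁺/Ni the anode, E°cell = E°(Cr₂O₇²⁻/Cr³⁺) − E°(Ni²⁺/Ni).
So E°(Ni²⁺/Ni) = E°(Cr₂O₇²⁻/Cr³⁺) − E°cell = (+1.33) − (+1.580) = -0.25 V.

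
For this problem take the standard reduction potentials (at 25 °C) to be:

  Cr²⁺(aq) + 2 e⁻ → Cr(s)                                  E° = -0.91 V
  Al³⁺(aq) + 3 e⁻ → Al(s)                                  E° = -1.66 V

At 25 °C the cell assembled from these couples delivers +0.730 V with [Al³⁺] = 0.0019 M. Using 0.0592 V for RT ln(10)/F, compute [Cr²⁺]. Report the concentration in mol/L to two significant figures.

Cr²⁺/Cr is the cathode, Al³⁺/Al the anode: E°cell = +0.75 V, n = 6.
Overall reaction: 3 Cr²⁺(aq) + 2 Al(s) → 3 Cr(s) + 2 Al³⁺(aq); Q = [Al³⁺]^2/[Cr²⁺]^3.
From E = E° − (0.0592/n) log Q: log Q = (E° − E)·n/0.0592 = (+0.75 − (+0.730))·6/0.0592 = 2.0270.
So 3·log[Cr²⁺] = 2·log(0.0019) − log Q = -5.4425 − (2.0270) = -7.4695; log[Cr²⁺] = -7.4695 / 3 = -2.4898; [Cr²⁺] = 10^(-2.4898) ≈ 0.0032 M.

0.0032 M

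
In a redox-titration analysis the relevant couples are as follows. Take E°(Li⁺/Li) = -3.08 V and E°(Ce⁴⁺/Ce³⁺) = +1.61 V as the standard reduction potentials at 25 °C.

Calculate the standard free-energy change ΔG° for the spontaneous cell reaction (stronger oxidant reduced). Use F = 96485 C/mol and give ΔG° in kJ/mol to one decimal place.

-452.5 kJ/mol

Ce⁴⁺/Ce³⁺ (E° = +1.61 V) is the cathode; Li⁺/Li (E° = -3.08 V) is the anode, so E°cell = +4.69 V.
Balancing electrons gives n = 1 (lcm of 1 and 1).
ΔG° = −nFE° = −(1)(96485)(+4.69) = -452,515 J = -452.5 kJ/mol.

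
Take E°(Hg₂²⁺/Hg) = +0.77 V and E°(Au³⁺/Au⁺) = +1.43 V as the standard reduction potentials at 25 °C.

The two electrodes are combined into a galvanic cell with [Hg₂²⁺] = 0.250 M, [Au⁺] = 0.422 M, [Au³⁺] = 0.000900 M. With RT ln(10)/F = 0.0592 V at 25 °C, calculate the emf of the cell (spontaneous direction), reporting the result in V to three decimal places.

Au³⁺/Au⁺ is the cathode (higher E°), Hg₂²⁺/Hg the anode: E°cell = +1.43 − (+0.77) = +0.66 V, n = 2.
Overall: Au³⁺(aq) + 2 Hg(l) → Au⁺(aq) + Hg₂²⁺(aq)
Q = [Au⁺]·[Hg₂²⁺] / ([Au³⁺]); log Q = 2.069.
E = E° − (0.0592/n) log Q = +0.66 − (0.0592/2)(2.069) = +0.599 V.

+0.599 V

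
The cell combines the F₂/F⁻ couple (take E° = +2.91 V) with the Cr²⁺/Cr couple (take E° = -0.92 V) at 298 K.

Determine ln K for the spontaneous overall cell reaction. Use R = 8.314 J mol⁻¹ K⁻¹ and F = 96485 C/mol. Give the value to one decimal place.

298.3

Cathode: F₂/F⁻; anode: Cr²⁺/Cr. E°cell = (+2.91) − (-0.92) = +3.83 V, with n = 2.
ΔG° = −nFE° = −RT ln K, so ln K = nFE°/(RT) = (2)(96485)(+3.83) / ((8.314)(298)) = 298.306.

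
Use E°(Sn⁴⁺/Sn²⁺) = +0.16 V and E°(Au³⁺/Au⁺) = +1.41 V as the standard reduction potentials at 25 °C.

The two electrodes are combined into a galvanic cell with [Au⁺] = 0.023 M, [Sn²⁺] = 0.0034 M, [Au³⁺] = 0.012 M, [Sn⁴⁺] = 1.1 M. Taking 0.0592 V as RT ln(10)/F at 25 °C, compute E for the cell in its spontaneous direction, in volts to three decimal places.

Au³⁺/Au⁺ is the cathode (higher E°), Sn⁴⁺/Sn²⁺ the anode: E°cell = +1.41 − (+0.16) = +1.25 V, n = 2.
Overall: Au³⁺(aq) + Sn²⁺(aq) → Au⁺(aq) + Sn⁴⁺(aq)
Q = [Au⁺]·[Sn⁴⁺] / ([Au³⁺]·[Sn²⁺]); log Q = 2.792.
E = E° − (0.0592/n) log Q = +1.25 − (0.0592/2)(2.792) = +1.167 V.

+1.167 V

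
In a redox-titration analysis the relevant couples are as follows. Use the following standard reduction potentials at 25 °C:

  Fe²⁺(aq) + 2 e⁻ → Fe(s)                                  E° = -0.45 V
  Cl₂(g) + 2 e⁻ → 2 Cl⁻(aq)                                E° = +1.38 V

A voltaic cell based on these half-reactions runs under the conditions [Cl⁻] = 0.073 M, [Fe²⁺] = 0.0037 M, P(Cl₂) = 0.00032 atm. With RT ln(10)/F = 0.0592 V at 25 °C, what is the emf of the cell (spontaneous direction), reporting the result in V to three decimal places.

+1.866 V

Cl₂/Cl⁻ is the cathode (higher E°), Fe²⁺/Fe the anode: E°cell = +1.38 − (-0.45) = +1.83 V, n = 2.
Overall: Cl₂(g) + Fe(s) → 2 Cl⁻(aq) + Fe²⁺(aq)
Q = [Cl⁻]^2·[Fe²⁺] / (P(Cl₂)); log Q = -1.210.
E = E° − (0.0592/n) log Q = +1.83 − (0.0592/2)(-1.210) = +1.866 V.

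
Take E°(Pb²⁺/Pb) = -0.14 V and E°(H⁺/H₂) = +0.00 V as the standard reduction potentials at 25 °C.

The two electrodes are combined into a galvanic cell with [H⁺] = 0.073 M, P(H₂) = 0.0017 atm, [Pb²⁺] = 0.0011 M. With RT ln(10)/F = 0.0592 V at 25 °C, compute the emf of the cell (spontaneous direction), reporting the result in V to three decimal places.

H⁺/H₂ is the cathode (higher E°), Pb²⁺/Pb the anode: E°cell = +0.00 − (-0.14) = +0.14 V, n = 2.
Overall: 2 H⁺(aq) + Pb(s) → H₂(g) + Pb²⁺(aq)
Q = P(H₂)·[Pb²⁺] / ([H⁺]^2); log Q = -3.455.
E = E° − (0.0592/n) log Q = +0.14 − (0.0592/2)(-3.455) = +0.242 V.

+0.242 V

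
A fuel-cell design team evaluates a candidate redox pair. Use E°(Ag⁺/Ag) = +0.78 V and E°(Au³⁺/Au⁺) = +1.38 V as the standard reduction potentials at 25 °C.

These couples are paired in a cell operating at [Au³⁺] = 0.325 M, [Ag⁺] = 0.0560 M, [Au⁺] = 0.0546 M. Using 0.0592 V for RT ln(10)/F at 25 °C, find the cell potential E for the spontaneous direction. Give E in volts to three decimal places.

+0.697 V

Au³⁺/Au⁺ is the cathode (higher E°), Ag⁺/Ag the anode: E°cell = +1.38 − (+0.78) = +0.60 V, n = 2.
Overall: Au³⁺(aq) + 2 Ag(s) → Au⁺(aq) + 2 Ag⁺(aq)
Q = [Au⁺]·[Ag⁺]^2 / ([Au³⁺]); log Q = -3.278.
E = E° − (0.0592/n) log Q = +0.60 − (0.0592/2)(-3.278) = +0.697 V.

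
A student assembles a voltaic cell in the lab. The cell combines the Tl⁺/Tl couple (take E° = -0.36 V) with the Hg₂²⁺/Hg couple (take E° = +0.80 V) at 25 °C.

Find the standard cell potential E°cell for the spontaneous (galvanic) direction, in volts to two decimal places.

+1.16 V

The Hg₂²⁺/Hg couple has the higher reduction potential, so it is the cathode; Tl⁺/Tl is oxidised at the anode.
E°cell = E°(cathode) − E°(anode) = (+0.80) − (-0.36) = +1.16 V.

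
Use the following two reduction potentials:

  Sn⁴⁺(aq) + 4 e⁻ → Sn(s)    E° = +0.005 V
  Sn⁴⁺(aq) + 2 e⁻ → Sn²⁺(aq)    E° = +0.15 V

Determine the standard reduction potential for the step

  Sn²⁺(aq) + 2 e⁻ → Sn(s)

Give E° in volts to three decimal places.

-0.140 V

Sequential free energies add, so n₃E°₃ = n₁E°₁ + n₂E°₂.
With n₃ = 4, and the known step contributing 2×(+0.15) V, the unknown satisfies 2·E° = 4×(+0.005) − 2×(+0.15) = -0.280.
E° = -0.280 / 2 = -0.140 V.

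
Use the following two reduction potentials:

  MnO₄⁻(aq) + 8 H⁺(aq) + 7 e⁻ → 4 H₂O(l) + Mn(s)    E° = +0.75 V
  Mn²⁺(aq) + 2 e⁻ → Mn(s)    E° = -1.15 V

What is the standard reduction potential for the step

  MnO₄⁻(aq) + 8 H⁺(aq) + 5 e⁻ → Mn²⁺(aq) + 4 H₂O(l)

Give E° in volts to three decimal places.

+1.510 V

Sequential free energies add, so n₃E°₃ = n₁E°₁ + n₂E°₂.
With n₃ = 7, and the known step contributing 2×(-1.15) V, the unknown satisfies 5·E° = 7×(+0.75) − 2×(-1.15) = +7.550.
E° = +7.550 / 5 = +1.510 V.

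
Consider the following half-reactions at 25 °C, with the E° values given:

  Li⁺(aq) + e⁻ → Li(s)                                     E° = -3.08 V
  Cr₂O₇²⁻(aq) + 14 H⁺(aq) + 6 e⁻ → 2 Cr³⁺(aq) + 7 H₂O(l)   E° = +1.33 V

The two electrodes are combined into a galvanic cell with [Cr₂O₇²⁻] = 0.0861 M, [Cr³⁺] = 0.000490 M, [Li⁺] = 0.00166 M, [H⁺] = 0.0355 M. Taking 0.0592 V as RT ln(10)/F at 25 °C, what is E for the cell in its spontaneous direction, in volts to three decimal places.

+4.429 V

Cr₂O₇²⁻/Cr³⁺ is the cathode (higher E°), Li⁺/Li the anode: E°cell = +1.33 − (-3.08) = +4.41 V, n = 6.
Overall: Cr₂O₇²⁻(aq) + 14 H⁺(aq) + 6 Li(s) → 2 Cr³⁺(aq) + 7 H₂O(l) + 6 Li⁺(aq)
Q = [Cr³⁺]^2·[Li⁺]^6 / ([Cr₂O₇²⁻]·[H⁺]^14); log Q = -1.937.
E = E° − (0.0592/n) log Q = +4.41 − (0.0592/6)(-1.937) = +4.429 V.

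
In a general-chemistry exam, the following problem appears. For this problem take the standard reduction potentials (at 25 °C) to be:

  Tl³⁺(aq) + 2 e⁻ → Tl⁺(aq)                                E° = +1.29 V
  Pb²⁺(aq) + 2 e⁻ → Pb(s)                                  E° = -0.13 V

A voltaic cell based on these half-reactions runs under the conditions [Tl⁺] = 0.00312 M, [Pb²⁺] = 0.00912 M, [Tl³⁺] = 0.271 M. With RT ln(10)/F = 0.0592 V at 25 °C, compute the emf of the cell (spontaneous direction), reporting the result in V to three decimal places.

Tl³⁺/Tl⁺ is the cathode (higher E°), Pb²⁺/Pb the anode: E°cell = +1.29 − (-0.13) = +1.42 V, n = 2.
Overall: Tl³⁺(aq) + Pb(s) → Tl⁺(aq) + Pb²⁺(aq)
Q = [Tl⁺]·[Pb²⁺] / ([Tl³⁺]); log Q = -3.979.
E = E° − (0.0592/n) log Q = +1.42 − (0.0592/2)(-3.979) = +1.538 V.

+1.538 V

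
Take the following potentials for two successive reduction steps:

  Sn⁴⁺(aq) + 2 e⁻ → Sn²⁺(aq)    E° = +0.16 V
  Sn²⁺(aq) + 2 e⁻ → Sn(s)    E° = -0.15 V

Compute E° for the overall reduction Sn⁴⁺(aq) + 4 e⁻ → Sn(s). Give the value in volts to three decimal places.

+0.005 V

Since ΔG° = −nFE° is additive over sequential reductions, n₃E°₃ = n₁E°₁ + n₂E°₂.
E°₃ = (2×+0.16 + 2×-0.15) / 4 = (+0.020) / 4 = +0.005 V.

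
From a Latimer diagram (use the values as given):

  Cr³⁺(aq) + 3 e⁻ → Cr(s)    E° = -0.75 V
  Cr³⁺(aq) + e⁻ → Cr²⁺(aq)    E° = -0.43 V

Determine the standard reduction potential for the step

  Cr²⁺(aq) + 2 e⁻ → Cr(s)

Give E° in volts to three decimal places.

Sequential free energies add, so n₃E°₃ = n₁E°₁ + n₂E°₂.
With n₃ = 3, and the known step contributing 1×(-0.43) V, the unknown satisfies 2·E° = 3×(-0.75) − 1×(-0.43) = -1.820.
E° = -1.820 / 2 = -0.910 V.

-0.910 V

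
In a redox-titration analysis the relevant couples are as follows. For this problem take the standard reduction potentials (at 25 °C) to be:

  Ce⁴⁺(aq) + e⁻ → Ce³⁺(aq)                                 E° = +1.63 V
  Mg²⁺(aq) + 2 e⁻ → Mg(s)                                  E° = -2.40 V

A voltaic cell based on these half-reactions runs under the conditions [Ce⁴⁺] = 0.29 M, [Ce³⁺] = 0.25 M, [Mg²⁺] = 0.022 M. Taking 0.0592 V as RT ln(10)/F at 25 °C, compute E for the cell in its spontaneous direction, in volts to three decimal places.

Ce⁴⁺/Ce³⁺ is the cathode (higher E°), Mg²⁺/Mg the anode: E°cell = +1.63 − (-2.40) = +4.03 V, n = 2.
Overall: 2 Ce⁴⁺(aq) + Mg(s) → 2 Ce³⁺(aq) + Mg²⁺(aq)
Q = [Ce³⁺]^2·[Mg²⁺] / ([Ce⁴⁺]^2); log Q = -1.786.
E = E° − (0.0592/n) log Q = +4.03 − (0.0592/2)(-1.786) = +4.083 V.

+4.083 V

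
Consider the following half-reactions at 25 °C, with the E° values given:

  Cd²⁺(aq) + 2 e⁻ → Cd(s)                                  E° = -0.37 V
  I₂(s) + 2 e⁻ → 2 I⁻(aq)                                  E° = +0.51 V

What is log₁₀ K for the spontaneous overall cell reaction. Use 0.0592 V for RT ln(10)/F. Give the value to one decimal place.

29.7

Cathode: I₂/I⁻; anode: Cd²⁺/Cd. E°cell = +0.88 V, n = 2.
log K = nE°cell / 0.0592 = (2)(+0.88) / 0.0592 = 29.7.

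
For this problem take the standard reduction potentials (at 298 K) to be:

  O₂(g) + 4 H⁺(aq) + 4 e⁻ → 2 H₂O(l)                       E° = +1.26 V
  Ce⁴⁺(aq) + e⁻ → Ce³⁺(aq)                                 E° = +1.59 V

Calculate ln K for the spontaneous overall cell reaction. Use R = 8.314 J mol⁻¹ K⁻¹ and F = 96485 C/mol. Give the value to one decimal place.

Cathode: Ce⁴⁺/Ce³⁺; anode: O₂/H₂O. E°cell = (+1.59) − (+1.26) = +0.33 V, with n = 4.
ΔG° = −nFE° = −RT ln K, so ln K = nFE°/(RT) = (4)(96485)(+0.33) / ((8.314)(298)) = 51.405.

51.4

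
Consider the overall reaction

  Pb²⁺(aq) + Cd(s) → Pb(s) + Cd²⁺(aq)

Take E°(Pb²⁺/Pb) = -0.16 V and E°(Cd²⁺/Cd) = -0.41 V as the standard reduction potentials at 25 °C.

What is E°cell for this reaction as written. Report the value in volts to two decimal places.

The Pb²⁺/Pb couple has the higher reduction potential, so it is the cathode; Cd²⁺/Cd is oxidised at the anode.
E°cell = E°(cathode) − E°(anode) = (-0.16) − (-0.41) = +0.25 V.

+0.25 V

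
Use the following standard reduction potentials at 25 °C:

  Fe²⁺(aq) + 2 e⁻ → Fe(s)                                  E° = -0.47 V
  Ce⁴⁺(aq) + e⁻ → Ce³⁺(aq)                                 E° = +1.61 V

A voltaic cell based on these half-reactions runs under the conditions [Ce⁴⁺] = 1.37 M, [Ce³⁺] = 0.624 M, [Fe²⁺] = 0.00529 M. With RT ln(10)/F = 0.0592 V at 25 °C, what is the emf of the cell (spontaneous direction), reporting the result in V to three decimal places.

Ce⁴⁺/Ce³⁺ is the cathode (higher E°), Fe²⁺/Fe the anode: E°cell = +1.61 − (-0.47) = +2.08 V, n = 2.
Overall: 2 Ce⁴⁺(aq) + Fe(s) → 2 Ce³⁺(aq) + Fe²⁺(aq)
Q = [Ce³⁺]^2·[Fe²⁺] / ([Ce⁴⁺]^2); log Q = -2.960.
E = E° − (0.0592/n) log Q = +2.08 − (0.0592/2)(-2.960) = +2.168 V.

+2.168 V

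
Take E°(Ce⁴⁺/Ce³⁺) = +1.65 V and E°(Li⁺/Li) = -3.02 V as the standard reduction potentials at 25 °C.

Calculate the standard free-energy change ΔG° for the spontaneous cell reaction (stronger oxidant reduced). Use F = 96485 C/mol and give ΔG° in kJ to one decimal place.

-450.6 kJ

Ce⁴⁺/Ce³⁺ (E° = +1.65 V) is the cathode; Li⁺/Li (E° = -3.02 V) is the anode, so E°cell = +4.67 V.
Balancing electrons gives n = 1 (lcm of 1 and 1).
ΔG° = −nFE° = −(1)(96485)(+4.67) = -450,585 J = -450.6 kJ.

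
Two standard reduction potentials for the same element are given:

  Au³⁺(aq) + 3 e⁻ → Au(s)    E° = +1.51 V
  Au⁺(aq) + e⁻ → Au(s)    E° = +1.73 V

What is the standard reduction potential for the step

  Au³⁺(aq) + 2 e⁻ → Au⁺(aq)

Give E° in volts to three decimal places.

+1.400 V

Sequential free energies add, so n₃E°₃ = n₁E°₁ + n₂E°₂.
With n₃ = 3, and the known step contributing 1×(+1.73) V, the unknown satisfies 2·E° = 3×(+1.51) − 1×(+1.73) = +2.800.
E° = +2.800 / 2 = +1.400 V.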